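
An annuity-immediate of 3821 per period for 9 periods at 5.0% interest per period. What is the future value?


FV = PMT * ((1+i)^n - 1) / i
= 3821 * ((1.05)^9 - 1) / 0.05
= 3821 * (1.551328 - 1) / 0.05
= 42132.5023


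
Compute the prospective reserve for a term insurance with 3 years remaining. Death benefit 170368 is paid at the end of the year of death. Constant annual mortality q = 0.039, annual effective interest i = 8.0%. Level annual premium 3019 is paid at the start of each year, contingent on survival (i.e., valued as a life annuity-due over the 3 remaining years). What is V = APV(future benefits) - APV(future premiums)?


v = 1/(1+i) = 0.925926
APV(future benefits) per unit = sum_{k=0}^{2} k_p_x * q * v^(k+1) = 0.096835
APV(future benefits) = 170368 * 0.096835 = 16497.589
Life annuity-due factor ä_{x:3} = sum_{k=0}^{2} k_p_x * v^k = 2.681585
APV(future premiums) = 3019 * 2.681585 = 8095.7058
V = 16497.589 - 8095.7058
= 8401.8832


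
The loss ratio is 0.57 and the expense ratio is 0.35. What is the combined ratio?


Combined ratio = loss ratio + expense ratio
= 0.57 + 0.35
= 0.92


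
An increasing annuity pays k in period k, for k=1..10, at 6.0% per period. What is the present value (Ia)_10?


(Ia)_n = sum_{k=1}^{n} k * v^k, v = 1/(1+i)
v = 0.943396
Sum computed term by term:
(Ia)_10 = 36.9624


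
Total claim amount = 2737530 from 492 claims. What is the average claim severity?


severity = total / number
= 2737530 / 492
= 5564.0854


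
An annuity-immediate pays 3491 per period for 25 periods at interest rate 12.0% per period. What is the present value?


PV = PMT * (1 - (1+i)^(-n)) / i
= 3491 * (1 - (1+0.12)^(-25)) / 0.12
= 3491 * (1 - 0.058823) / 0.12
= 3491 * 7.843139
= 27380.3986


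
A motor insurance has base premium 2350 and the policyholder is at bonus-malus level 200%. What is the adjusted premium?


adjusted = base * BM_level / 100
= 2350 * 200 / 100
= 2350 * 2.0
= 4700.0


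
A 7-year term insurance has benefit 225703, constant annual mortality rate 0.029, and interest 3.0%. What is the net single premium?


NSP = benefit * sum_{k=0}^{n-1} k_p_x * q * v^(k+1)
With constant q=0.029, v=0.970874
Sum = 0.166273
NSP = 225703 * 0.166273
= 37528.4026


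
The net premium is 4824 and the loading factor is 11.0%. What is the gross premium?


Gross = net * (1 + loading)
= 4824 * (1 + 0.11)
= 4824 * 1.11
= 5354.64


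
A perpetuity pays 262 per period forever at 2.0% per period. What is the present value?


PV = PMT / i
= 262 / 0.02
= 13100.0


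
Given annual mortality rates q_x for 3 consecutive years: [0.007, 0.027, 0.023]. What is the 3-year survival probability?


p_k = 1 - q_k for each year
Survival = product of (1 - q_k)
= 0.993 * 0.973 * 0.977
= 0.944


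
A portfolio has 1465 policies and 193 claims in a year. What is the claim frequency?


frequency = claims / policies
= 193 / 1465
= 0.1317


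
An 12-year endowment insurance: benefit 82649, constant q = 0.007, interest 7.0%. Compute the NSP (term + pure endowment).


Term component = 4447.133
Pure endowment = 12_p_x * v^12 * benefit = 0.91916 * 0.444012 * 82649 = 33730.5368
NSP = 38177.6698


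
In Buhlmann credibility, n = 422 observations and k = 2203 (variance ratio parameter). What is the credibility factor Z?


Z = n / (n + k)
= 422 / (422 + 2203)
= 422 / 2625
= 0.1608


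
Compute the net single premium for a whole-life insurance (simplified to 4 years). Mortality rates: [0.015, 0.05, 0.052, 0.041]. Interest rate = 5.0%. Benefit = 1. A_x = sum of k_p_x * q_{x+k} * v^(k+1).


v = 0.952381
Year 0: k_p_x=1.0, q=0.015, term=0.014286
Year 1: k_p_x=0.985, q=0.05, term=0.044671
Year 2: k_p_x=0.93575, q=0.052, term=0.042033
Year 3: k_p_x=0.887091, q=0.041, term=0.029922
A_x = 0.1309


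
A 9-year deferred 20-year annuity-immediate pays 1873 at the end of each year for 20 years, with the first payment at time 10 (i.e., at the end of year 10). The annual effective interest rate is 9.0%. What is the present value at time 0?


PV at time 9 of the 20-year annuity-immediate:
a_n = 1873 * (1-(1+0.09)^(-20))/0.09 = 17097.766
Discount back 9 years to time 0:
PV = 17097.766 * (1+0.09)^(-9)
= 17097.766 * 0.460428
= 7872.2865


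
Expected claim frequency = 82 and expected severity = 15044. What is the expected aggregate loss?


E[S] = E[N] * E[X]
= 82 * 15044
= 1.2336e+06


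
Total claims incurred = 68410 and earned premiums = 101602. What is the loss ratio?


Loss ratio = claims / premiums
= 68410 / 101602
= 0.6733


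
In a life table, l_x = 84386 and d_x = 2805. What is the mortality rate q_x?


q_x = d_x / l_x
= 2805 / 84386
= 0.0332


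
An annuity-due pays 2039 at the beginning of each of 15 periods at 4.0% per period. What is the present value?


PV_due = PMT * (1-(1+i)^(-n))/i * (1+i)
PV_immediate = 22670.392
PV_due = 22670.392 * 1.04
= 23577.2077


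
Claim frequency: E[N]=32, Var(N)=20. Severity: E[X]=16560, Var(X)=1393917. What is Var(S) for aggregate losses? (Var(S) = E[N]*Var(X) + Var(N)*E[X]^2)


Var(S) = E[N]*Var(X) + Var(N)*E[X]^2
= 32*1393917 + 20*16560^2
= 44605344 + 5484672000
= 5.5293e+09


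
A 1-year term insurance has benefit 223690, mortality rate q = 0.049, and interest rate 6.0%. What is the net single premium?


NSP = benefit * q * v
v = 1/(1+i) = 0.943396
NSP = 223690 * 0.049 * 0.943396
= 10340.3868


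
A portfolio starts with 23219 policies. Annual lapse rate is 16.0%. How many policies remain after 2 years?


remaining = initial * (1 - lapse)^years
= 23219 * (1 - 0.16)^2
= 23219 * 0.7056
= 16383.3264


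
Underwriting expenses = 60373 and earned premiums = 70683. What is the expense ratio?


Expense ratio = expenses / premiums
= 60373 / 70683
= 0.8541


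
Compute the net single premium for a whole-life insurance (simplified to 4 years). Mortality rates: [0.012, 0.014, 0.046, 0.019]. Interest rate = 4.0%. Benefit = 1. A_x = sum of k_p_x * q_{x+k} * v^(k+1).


v = 0.961538
Year 0: k_p_x=1.0, q=0.012, term=0.011538
Year 1: k_p_x=0.988, q=0.014, term=0.012788
Year 2: k_p_x=0.974168, q=0.046, term=0.039837
Year 3: k_p_x=0.929356, q=0.019, term=0.015094
A_x = 0.0793


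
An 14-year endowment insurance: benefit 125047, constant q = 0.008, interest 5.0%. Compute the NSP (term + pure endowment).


Term component = 9463.0435
Pure endowment = 14_p_x * v^14 * benefit = 0.893642 * 0.505068 * 125047 = 56439.9344
NSP = 65902.9779


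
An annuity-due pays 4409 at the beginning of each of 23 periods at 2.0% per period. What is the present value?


PV_due = PMT * (1-(1+i)^(-n))/i * (1+i)
PV_immediate = 80650.3279
PV_due = 80650.3279 * 1.02
= 82263.3345


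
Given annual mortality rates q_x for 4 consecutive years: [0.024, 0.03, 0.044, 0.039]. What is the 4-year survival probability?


p_k = 1 - q_k for each year
Survival = product of (1 - q_k)
= 0.976 * 0.97 * 0.956 * 0.961
= 0.8698


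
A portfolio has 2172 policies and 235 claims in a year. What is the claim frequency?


frequency = claims / policies
= 235 / 2172
= 0.1082


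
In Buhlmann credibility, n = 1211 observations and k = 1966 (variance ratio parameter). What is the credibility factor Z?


Z = n / (n + k)
= 1211 / (1211 + 1966)
= 1211 / 3177
= 0.3812


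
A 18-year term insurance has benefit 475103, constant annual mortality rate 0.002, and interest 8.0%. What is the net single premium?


NSP = benefit * sum_{k=0}^{n-1} k_p_x * q * v^(k+1)
With constant q=0.002, v=0.925926
Sum = 0.018503
NSP = 475103 * 0.018503
= 8790.6617


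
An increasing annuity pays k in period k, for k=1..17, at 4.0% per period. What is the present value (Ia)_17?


(Ia)_n = sum_{k=1}^{n} k * v^k, v = 1/(1+i)
v = 0.961538
Sum computed term by term:
(Ia)_17 = 98.1238


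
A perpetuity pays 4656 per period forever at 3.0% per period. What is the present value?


PV = PMT / i
= 4656 / 0.03
= 155200.0


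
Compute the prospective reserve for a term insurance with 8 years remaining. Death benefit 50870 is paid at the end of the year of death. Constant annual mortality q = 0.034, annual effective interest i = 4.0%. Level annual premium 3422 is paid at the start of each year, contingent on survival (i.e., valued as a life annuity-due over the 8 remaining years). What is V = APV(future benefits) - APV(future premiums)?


v = 1/(1+i) = 0.961538
APV(future benefits) per unit = sum_{k=0}^{7} k_p_x * q * v^(k+1) = 0.204895
APV(future benefits) = 50870 * 0.204895 = 10423.0169
Life annuity-due factor ä_{x:8} = sum_{k=0}^{7} k_p_x * v^k = 6.267381
APV(future premiums) = 3422 * 6.267381 = 21446.9792
V = 10423.0169 - 21446.9792
= -11023.9623


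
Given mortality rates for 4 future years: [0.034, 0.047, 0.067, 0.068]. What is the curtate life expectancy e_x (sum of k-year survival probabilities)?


e_x = sum_{k=1}^{n} k_p_x
k_p_x values:
  1_p_x = 0.966
  2_p_x = 0.920598
  3_p_x = 0.858918
  4_p_x = 0.800512
e_x = 3.546


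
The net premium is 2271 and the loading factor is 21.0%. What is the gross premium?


Gross = net * (1 + loading)
= 2271 * (1 + 0.21)
= 2271 * 1.21
= 2747.91


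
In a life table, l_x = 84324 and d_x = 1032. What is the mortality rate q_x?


q_x = d_x / l_x
= 1032 / 84324
= 0.0122


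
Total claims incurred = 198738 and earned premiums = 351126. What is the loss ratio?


Loss ratio = claims / premiums
= 198738 / 351126
= 0.566


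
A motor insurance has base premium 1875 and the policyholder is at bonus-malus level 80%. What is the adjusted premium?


adjusted = base * BM_level / 100
= 1875 * 80 / 100
= 1875 * 0.8
= 1500.0


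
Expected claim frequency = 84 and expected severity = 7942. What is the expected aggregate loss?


E[S] = E[N] * E[X]
= 84 * 7942
= 667128


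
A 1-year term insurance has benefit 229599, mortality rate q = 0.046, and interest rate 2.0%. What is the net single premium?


NSP = benefit * q * v
v = 1/(1+i) = 0.980392
NSP = 229599 * 0.046 * 0.980392
= 10354.4647


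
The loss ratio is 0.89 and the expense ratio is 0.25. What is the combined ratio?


Combined ratio = loss ratio + expense ratio
= 0.89 + 0.25
= 1.14


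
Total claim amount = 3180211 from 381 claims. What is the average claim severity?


severity = total / number
= 3180211 / 381
= 8347.0105


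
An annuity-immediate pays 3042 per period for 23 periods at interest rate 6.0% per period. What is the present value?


PV = PMT * (1 - (1+i)^(-n)) / i
= 3042 * (1 - (1+0.06)^(-23)) / 0.06
= 3042 * (1 - 0.261797) / 0.06
= 3042 * 12.303379
= 37426.8789


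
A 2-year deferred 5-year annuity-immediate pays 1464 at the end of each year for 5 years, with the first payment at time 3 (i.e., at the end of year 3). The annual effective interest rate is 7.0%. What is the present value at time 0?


PV at time 2 of the 5-year annuity-immediate:
a_n = 1464 * (1-(1+0.07)^(-5))/0.07 = 6002.689
Discount back 2 years to time 0:
PV = 6002.689 * (1+0.07)^(-2)
= 6002.689 * 0.873439
= 5242.9811


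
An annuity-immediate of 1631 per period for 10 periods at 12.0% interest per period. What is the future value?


FV = PMT * ((1+i)^n - 1) / i
= 1631 * ((1.12)^10 - 1) / 0.12
= 1631 * (3.105848 - 1) / 0.12
= 28621.9869


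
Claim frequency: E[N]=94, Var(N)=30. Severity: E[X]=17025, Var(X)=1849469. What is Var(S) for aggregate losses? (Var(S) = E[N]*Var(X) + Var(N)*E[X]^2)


Var(S) = E[N]*Var(X) + Var(N)*E[X]^2
= 94*1849469 + 30*17025^2
= 173850086 + 8695518750
= 8.8694e+09


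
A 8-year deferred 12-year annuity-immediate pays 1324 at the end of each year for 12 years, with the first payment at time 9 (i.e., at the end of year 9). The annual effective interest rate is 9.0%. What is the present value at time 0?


PV at time 8 of the 12-year annuity-immediate:
a_n = 1324 * (1-(1+0.09)^(-12))/0.09 = 9480.8003
Discount back 8 years to time 0:
PV = 9480.8003 * (1+0.09)^(-8)
= 9480.8003 * 0.501866
= 4758.094


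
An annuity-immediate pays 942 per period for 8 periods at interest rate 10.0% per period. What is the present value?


PV = PMT * (1 - (1+i)^(-n)) / i
= 942 * (1 - (1+0.1)^(-8)) / 0.1
= 942 * (1 - 0.466507) / 0.1
= 942 * 5.334926
= 5025.5005


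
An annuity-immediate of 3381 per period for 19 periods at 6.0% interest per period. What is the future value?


FV = PMT * ((1+i)^n - 1) / i
= 3381 * ((1.06)^19 - 1) / 0.06
= 3381 * (3.0256 - 1) / 0.06
= 114142.5319


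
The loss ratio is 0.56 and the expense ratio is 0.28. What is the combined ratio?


Combined ratio = loss ratio + expense ratio
= 0.56 + 0.28
= 0.84


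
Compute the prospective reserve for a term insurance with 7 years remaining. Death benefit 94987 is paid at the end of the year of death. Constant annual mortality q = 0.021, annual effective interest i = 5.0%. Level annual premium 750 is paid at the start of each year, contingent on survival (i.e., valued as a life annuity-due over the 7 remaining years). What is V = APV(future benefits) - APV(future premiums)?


v = 1/(1+i) = 0.952381
APV(future benefits) per unit = sum_{k=0}^{6} k_p_x * q * v^(k+1) = 0.114593
APV(future benefits) = 94987 * 0.114593 = 10884.8259
Life annuity-due factor ä_{x:7} = sum_{k=0}^{6} k_p_x * v^k = 5.72964
APV(future premiums) = 750 * 5.72964 = 4297.2298
V = 10884.8259 - 4297.2298
= 6587.596


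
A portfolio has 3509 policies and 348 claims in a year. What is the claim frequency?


frequency = claims / policies
= 348 / 3509
= 0.0992


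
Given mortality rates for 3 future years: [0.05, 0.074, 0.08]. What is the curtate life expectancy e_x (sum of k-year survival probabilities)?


e_x = sum_{k=1}^{n} k_p_x
k_p_x values:
  1_p_x = 0.95
  2_p_x = 0.8797
  3_p_x = 0.809324
e_x = 2.639


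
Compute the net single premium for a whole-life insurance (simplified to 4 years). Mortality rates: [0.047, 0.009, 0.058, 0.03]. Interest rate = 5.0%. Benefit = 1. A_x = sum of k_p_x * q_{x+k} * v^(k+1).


v = 0.952381
Year 0: k_p_x=1.0, q=0.047, term=0.044762
Year 1: k_p_x=0.953, q=0.009, term=0.00778
Year 2: k_p_x=0.944423, q=0.058, term=0.047318
Year 3: k_p_x=0.889646, q=0.03, term=0.021957
A_x = 0.1218


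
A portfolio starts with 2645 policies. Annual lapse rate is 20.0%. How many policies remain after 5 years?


remaining = initial * (1 - lapse)^years
= 2645 * (1 - 0.2)^5
= 2645 * 0.32768
= 866.7136


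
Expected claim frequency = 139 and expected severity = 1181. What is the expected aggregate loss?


E[S] = E[N] * E[X]
= 139 * 1181
= 164159


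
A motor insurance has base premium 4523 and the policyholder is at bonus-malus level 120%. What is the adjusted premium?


adjusted = base * BM_level / 100
= 4523 * 120 / 100
= 4523 * 1.2
= 5427.6


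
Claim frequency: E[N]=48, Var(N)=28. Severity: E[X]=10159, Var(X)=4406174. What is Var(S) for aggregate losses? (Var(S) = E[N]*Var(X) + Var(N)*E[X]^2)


Var(S) = E[N]*Var(X) + Var(N)*E[X]^2
= 48*4406174 + 28*10159^2
= 211496352 + 2889747868
= 3.1012e+09


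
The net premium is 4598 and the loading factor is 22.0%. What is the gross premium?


Gross = net * (1 + loading)
= 4598 * (1 + 0.22)
= 4598 * 1.22
= 5609.56


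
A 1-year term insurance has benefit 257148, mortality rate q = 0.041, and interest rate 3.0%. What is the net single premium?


NSP = benefit * q * v
v = 1/(1+i) = 0.970874
NSP = 257148 * 0.041 * 0.970874
= 10235.9883


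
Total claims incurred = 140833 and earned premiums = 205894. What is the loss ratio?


Loss ratio = claims / premiums
= 140833 / 205894
= 0.684


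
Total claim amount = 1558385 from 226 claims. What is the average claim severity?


severity = total / number
= 1558385 / 226
= 6895.5088


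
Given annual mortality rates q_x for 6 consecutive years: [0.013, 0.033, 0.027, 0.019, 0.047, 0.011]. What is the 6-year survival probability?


p_k = 1 - q_k for each year
Survival = product of (1 - q_k)
= 0.987 * 0.967 * 0.973 * 0.981 * 0.953 * 0.989
= 0.8586


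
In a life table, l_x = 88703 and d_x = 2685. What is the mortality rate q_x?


q_x = d_x / l_x
= 2685 / 88703
= 0.0303


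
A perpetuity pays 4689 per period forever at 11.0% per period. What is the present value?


PV = PMT / i
= 4689 / 0.11
= 42627.2727


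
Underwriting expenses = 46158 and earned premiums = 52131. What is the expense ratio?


Expense ratio = expenses / premiums
= 46158 / 52131
= 0.8854


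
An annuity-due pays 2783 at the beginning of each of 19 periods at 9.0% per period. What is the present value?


PV_due = PMT * (1-(1+i)^(-n))/i * (1+i)
PV_immediate = 24908.1694
PV_due = 24908.1694 * 1.09
= 27149.9047


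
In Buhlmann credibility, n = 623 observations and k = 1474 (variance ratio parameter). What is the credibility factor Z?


Z = n / (n + k)
= 623 / (623 + 1474)
= 623 / 2097
= 0.2971


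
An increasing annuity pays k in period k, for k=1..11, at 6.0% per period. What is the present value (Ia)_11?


(Ia)_n = sum_{k=1}^{n} k * v^k, v = 1/(1+i)
v = 0.943396
Sum computed term by term:
(Ia)_11 = 42.7571


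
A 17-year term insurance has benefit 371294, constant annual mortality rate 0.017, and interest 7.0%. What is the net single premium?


NSP = benefit * sum_{k=0}^{n-1} k_p_x * q * v^(k+1)
With constant q=0.017, v=0.934579
Sum = 0.149184
NSP = 371294 * 0.149184
= 55391.0729


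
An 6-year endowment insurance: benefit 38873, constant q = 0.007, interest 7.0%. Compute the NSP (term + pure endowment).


Term component = 1276.3028
Pure endowment = 6_p_x * v^6 * benefit = 0.958728 * 0.666342 * 38873 = 24833.6687
NSP = 26109.9716


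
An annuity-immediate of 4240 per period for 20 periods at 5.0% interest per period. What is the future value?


FV = PMT * ((1+i)^n - 1) / i
= 4240 * ((1.05)^20 - 1) / 0.05
= 4240 * (2.653298 - 1) / 0.05
= 140199.6454


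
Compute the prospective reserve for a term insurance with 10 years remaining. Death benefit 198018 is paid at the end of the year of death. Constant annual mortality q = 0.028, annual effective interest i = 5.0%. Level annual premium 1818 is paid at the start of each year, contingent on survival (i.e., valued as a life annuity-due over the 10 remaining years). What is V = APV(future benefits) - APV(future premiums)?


v = 1/(1+i) = 0.952381
APV(future benefits) per unit = sum_{k=0}^{9} k_p_x * q * v^(k+1) = 0.193079
APV(future benefits) = 198018 * 0.193079 = 38233.2044
Life annuity-due factor ä_{x:10} = sum_{k=0}^{9} k_p_x * v^k = 7.240479
APV(future premiums) = 1818 * 7.240479 = 13163.1908
V = 38233.2044 - 13163.1908
= 25070.0136


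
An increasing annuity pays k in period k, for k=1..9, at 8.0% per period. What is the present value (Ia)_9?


(Ia)_n = sum_{k=1}^{n} k * v^k, v = 1/(1+i)
v = 0.925926
Sum computed term by term:
(Ia)_9 = 28.055


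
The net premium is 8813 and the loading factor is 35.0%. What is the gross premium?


Gross = net * (1 + loading)
= 8813 * (1 + 0.35)
= 8813 * 1.35
= 11897.55


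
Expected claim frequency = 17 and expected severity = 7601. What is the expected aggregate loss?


E[S] = E[N] * E[X]
= 17 * 7601
= 129217


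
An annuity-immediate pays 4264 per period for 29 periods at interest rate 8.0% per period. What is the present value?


PV = PMT * (1 - (1+i)^(-n)) / i
= 4264 * (1 - (1+0.08)^(-29)) / 0.08
= 4264 * (1 - 0.107328) / 0.08
= 4264 * 11.158406
= 47579.4432


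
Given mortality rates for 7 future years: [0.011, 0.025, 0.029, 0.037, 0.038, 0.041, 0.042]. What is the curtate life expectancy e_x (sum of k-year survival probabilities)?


e_x = sum_{k=1}^{n} k_p_x
k_p_x values:
  1_p_x = 0.989
  2_p_x = 0.964275
  3_p_x = 0.936311
  4_p_x = 0.901668
  5_p_x = 0.867404
  6_p_x = 0.831841
  7_p_x = 0.796903
e_x = 6.2874


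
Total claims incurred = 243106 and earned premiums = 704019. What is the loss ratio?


Loss ratio = claims / premiums
= 243106 / 704019
= 0.3453


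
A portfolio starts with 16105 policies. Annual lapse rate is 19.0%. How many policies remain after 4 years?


remaining = initial * (1 - lapse)^years
= 16105 * (1 - 0.19)^4
= 16105 * 0.430467
= 6932.6744


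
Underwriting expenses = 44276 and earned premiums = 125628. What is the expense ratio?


Expense ratio = expenses / premiums
= 44276 / 125628
= 0.3524


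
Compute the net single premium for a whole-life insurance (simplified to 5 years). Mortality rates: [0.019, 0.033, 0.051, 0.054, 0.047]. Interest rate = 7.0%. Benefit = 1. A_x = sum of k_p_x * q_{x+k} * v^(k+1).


v = 0.934579
Year 0: k_p_x=1.0, q=0.019, term=0.017757
Year 1: k_p_x=0.981, q=0.033, term=0.028276
Year 2: k_p_x=0.948627, q=0.051, term=0.039492
Year 3: k_p_x=0.900247, q=0.054, term=0.037087
Year 4: k_p_x=0.851634, q=0.047, term=0.028539
A_x = 0.1512


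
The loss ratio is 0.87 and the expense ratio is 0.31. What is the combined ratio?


Combined ratio = loss ratio + expense ratio
= 0.87 + 0.31
= 1.18


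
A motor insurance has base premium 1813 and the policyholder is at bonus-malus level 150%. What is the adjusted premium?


adjusted = base * BM_level / 100
= 1813 * 150 / 100
= 1813 * 1.5
= 2719.5


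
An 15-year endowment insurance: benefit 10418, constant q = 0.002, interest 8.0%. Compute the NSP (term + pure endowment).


Term component = 176.3651
Pure endowment = 15_p_x * v^15 * benefit = 0.970416 * 0.315242 * 10418 = 3187.0299
NSP = 3363.395


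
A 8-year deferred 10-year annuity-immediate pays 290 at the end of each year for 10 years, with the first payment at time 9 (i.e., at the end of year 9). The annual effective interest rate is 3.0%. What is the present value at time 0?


PV at time 8 of the 10-year annuity-immediate:
a_n = 290 * (1-(1+0.03)^(-10))/0.03 = 2473.7588
Discount back 8 years to time 0:
PV = 2473.7588 * (1+0.03)^(-8)
= 2473.7588 * 0.789409
= 1952.8081


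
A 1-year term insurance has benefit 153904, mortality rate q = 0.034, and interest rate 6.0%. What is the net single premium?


NSP = benefit * q * v
v = 1/(1+i) = 0.943396
NSP = 153904 * 0.034 * 0.943396
= 4936.5434


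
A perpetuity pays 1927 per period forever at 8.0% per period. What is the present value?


PV = PMT / i
= 1927 / 0.08
= 24087.5


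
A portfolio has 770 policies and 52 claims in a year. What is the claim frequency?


frequency = claims / policies
= 52 / 770
= 0.0675


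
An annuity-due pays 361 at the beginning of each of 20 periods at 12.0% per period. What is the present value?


PV_due = PMT * (1-(1+i)^(-n))/i * (1+i)
PV_immediate = 2696.4691
PV_due = 2696.4691 * 1.12
= 3020.0454


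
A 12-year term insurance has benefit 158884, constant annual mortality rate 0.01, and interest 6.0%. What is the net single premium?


NSP = benefit * sum_{k=0}^{n-1} k_p_x * q * v^(k+1)
With constant q=0.01, v=0.943396
Sum = 0.079928
NSP = 158884 * 0.079928
= 12699.2321


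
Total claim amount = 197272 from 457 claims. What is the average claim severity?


severity = total / number
= 197272 / 457
= 431.6674


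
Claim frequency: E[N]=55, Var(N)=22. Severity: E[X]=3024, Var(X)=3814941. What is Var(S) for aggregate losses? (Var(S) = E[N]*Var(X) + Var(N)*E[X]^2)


Var(S) = E[N]*Var(X) + Var(N)*E[X]^2
= 55*3814941 + 22*3024^2
= 209821755 + 201180672
= 4.1100e+08


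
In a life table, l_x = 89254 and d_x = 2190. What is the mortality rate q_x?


q_x = d_x / l_x
= 2190 / 89254
= 0.0245


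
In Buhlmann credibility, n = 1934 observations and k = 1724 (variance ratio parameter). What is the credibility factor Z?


Z = n / (n + k)
= 1934 / (1934 + 1724)
= 1934 / 3658
= 0.5287


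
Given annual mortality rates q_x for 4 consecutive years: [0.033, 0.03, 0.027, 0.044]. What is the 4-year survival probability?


p_k = 1 - q_k for each year
Survival = product of (1 - q_k)
= 0.967 * 0.97 * 0.973 * 0.956
= 0.8725


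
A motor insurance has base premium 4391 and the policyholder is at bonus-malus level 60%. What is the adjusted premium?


adjusted = base * BM_level / 100
= 4391 * 60 / 100
= 4391 * 0.6
= 2634.6


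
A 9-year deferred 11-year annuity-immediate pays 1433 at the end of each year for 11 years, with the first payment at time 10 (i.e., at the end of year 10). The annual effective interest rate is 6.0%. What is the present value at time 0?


PV at time 9 of the 11-year annuity-immediate:
a_n = 1433 * (1-(1+0.06)^(-11))/0.06 = 11301.8913
Discount back 9 years to time 0:
PV = 11301.8913 * (1+0.06)^(-9)
= 11301.8913 * 0.591898
= 6689.5721


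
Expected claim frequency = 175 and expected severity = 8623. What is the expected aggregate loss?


E[S] = E[N] * E[X]
= 175 * 8623
= 1.5090e+06


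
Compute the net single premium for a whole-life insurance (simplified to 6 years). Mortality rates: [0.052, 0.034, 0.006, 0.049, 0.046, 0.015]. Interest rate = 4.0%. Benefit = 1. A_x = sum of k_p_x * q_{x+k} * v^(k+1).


v = 0.961538
Year 0: k_p_x=1.0, q=0.052, term=0.05
Year 1: k_p_x=0.948, q=0.034, term=0.0298
Year 2: k_p_x=0.915768, q=0.006, term=0.004885
Year 3: k_p_x=0.910273, q=0.049, term=0.038127
Year 4: k_p_x=0.86567, q=0.046, term=0.03273
Year 5: k_p_x=0.825849, q=0.015, term=0.00979
A_x = 0.1653


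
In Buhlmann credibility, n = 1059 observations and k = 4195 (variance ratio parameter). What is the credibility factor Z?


Z = n / (n + k)
= 1059 / (1059 + 4195)
= 1059 / 5254
= 0.2016


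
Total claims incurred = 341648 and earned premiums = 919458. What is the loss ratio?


Loss ratio = claims / premiums
= 341648 / 919458
= 0.3716


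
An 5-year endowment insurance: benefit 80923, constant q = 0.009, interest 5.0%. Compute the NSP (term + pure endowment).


Term component = 3099.6689
Pure endowment = 5_p_x * v^5 * benefit = 0.955803 * 0.783526 * 80923 = 60602.9481
NSP = 63702.6171


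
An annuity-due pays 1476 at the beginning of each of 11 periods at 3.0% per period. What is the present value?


PV_due = PMT * (1-(1+i)^(-n))/i * (1+i)
PV_immediate = 13656.8732
PV_due = 13656.8732 * 1.03
= 14066.5794


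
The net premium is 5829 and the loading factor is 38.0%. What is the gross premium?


Gross = net * (1 + loading)
= 5829 * (1 + 0.38)
= 5829 * 1.38
= 8044.02


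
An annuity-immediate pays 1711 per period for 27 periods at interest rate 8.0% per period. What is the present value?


PV = PMT * (1 - (1+i)^(-n)) / i
= 1711 * (1 - (1+0.08)^(-27)) / 0.08
= 1711 * (1 - 0.125187) / 0.08
= 1711 * 10.935165
= 18710.0669


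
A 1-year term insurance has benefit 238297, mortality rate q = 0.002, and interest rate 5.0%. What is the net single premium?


NSP = benefit * q * v
v = 1/(1+i) = 0.952381
NSP = 238297 * 0.002 * 0.952381
= 453.899


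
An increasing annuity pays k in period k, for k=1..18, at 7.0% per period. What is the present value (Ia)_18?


(Ia)_n = sum_{k=1}^{n} k * v^k, v = 1/(1+i)
v = 0.934579
Sum computed term by term:
(Ia)_18 = 77.681


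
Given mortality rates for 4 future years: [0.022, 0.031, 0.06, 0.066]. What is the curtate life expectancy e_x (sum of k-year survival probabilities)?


e_x = sum_{k=1}^{n} k_p_x
k_p_x values:
  1_p_x = 0.978
  2_p_x = 0.947682
  3_p_x = 0.890821
  4_p_x = 0.832027
e_x = 3.6485


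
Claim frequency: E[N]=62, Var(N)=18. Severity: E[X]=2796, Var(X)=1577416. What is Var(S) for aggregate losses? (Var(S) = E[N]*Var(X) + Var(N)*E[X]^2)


Var(S) = E[N]*Var(X) + Var(N)*E[X]^2
= 62*1577416 + 18*2796^2
= 97799792 + 140717088
= 2.3852e+08


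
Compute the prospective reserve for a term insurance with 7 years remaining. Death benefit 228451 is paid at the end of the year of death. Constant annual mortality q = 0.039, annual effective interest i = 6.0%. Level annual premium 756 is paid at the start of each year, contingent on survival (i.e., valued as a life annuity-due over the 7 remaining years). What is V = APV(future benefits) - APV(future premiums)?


v = 1/(1+i) = 0.943396
APV(future benefits) per unit = sum_{k=0}^{6} k_p_x * q * v^(k+1) = 0.195626
APV(future benefits) = 228451 * 0.195626 = 44690.953
Life annuity-due factor ä_{x:7} = sum_{k=0}^{6} k_p_x * v^k = 5.317014
APV(future premiums) = 756 * 5.317014 = 4019.6626
V = 44690.953 - 4019.6626
= 40671.2904


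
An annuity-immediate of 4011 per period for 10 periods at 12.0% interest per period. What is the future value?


FV = PMT * ((1+i)^n - 1) / i
= 4011 * ((1.12)^10 - 1) / 0.12
= 4011 * (3.105848 - 1) / 0.12
= 70387.9764


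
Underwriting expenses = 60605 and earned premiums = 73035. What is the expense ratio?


Expense ratio = expenses / premiums
= 60605 / 73035
= 0.8298


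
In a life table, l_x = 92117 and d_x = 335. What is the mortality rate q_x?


q_x = d_x / l_x
= 335 / 92117
= 0.0036


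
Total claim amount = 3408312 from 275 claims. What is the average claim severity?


severity = total / number
= 3408312 / 275
= 12393.8618


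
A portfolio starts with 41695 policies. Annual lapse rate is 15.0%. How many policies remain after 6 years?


remaining = initial * (1 - lapse)^years
= 41695 * (1 - 0.15)^6
= 41695 * 0.37715
= 15725.2491


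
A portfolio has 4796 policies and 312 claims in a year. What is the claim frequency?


frequency = claims / policies
= 312 / 4796
= 0.0651


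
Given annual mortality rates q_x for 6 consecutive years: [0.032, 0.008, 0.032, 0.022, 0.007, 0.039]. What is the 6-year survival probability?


p_k = 1 - q_k for each year
Survival = product of (1 - q_k)
= 0.968 * 0.992 * 0.968 * 0.978 * 0.993 * 0.961
= 0.8675


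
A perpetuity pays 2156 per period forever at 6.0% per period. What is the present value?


PV = PMT / i
= 2156 / 0.06
= 35933.3333


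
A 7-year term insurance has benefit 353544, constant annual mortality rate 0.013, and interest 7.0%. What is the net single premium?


NSP = benefit * sum_{k=0}^{n-1} k_p_x * q * v^(k+1)
With constant q=0.013, v=0.934579
Sum = 0.067625
NSP = 353544 * 0.067625
= 23908.3022


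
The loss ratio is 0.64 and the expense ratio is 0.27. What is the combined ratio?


Combined ratio = loss ratio + expense ratio
= 0.64 + 0.27
= 0.91


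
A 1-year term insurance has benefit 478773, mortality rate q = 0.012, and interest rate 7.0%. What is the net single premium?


NSP = benefit * q * v
v = 1/(1+i) = 0.934579
NSP = 478773 * 0.012 * 0.934579
= 5369.4168


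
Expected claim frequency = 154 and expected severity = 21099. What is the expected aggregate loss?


E[S] = E[N] * E[X]
= 154 * 21099
= 3.2492e+06


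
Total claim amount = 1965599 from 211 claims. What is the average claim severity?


severity = total / number
= 1965599 / 211
= 9315.6351


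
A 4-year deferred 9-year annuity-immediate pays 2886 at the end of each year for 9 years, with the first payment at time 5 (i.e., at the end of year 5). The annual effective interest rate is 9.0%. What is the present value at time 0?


PV at time 4 of the 9-year annuity-immediate:
a_n = 2886 * (1-(1+0.09)^(-9))/0.09 = 17302.2825
Discount back 4 years to time 0:
PV = 17302.2825 * (1+0.09)^(-4)
= 17302.2825 * 0.708425
= 12257.3732


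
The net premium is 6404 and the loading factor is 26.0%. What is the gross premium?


Gross = net * (1 + loading)
= 6404 * (1 + 0.26)
= 6404 * 1.26
= 8069.04


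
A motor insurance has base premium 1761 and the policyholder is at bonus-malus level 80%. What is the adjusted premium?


adjusted = base * BM_level / 100
= 1761 * 80 / 100
= 1761 * 0.8
= 1408.8


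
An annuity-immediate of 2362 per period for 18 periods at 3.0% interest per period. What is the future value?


FV = PMT * ((1+i)^n - 1) / i
= 2362 * ((1.03)^18 - 1) / 0.03
= 2362 * (1.702433 - 1) / 0.03
= 55304.8964


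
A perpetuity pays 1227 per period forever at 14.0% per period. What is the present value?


PV = PMT / i
= 1227 / 0.14
= 8764.2857


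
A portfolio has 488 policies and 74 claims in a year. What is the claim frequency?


frequency = claims / policies
= 74 / 488
= 0.1516


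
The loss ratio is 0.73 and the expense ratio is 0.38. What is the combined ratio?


Combined ratio = loss ratio + expense ratio
= 0.73 + 0.38
= 1.11


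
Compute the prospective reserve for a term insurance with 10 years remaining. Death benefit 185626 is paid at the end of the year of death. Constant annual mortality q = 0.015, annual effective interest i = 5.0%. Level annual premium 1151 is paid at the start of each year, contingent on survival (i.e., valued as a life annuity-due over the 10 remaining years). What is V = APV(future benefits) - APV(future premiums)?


v = 1/(1+i) = 0.952381
APV(future benefits) per unit = sum_{k=0}^{9} k_p_x * q * v^(k+1) = 0.108969
APV(future benefits) = 185626 * 0.108969 = 20227.5262
Life annuity-due factor ä_{x:10} = sum_{k=0}^{9} k_p_x * v^k = 7.627848
APV(future premiums) = 1151 * 7.627848 = 8779.6525
V = 20227.5262 - 8779.6525
= 11447.8736


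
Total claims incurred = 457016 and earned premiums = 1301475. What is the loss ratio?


Loss ratio = claims / premiums
= 457016 / 1301475
= 0.3512


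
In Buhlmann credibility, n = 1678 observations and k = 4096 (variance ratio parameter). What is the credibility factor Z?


Z = n / (n + k)
= 1678 / (1678 + 4096)
= 1678 / 5774
= 0.2906


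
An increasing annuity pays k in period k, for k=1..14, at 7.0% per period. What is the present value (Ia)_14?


(Ia)_n = sum_{k=1}^{n} k * v^k, v = 1/(1+i)
v = 0.934579
Sum computed term by term:
(Ia)_14 = 56.1173


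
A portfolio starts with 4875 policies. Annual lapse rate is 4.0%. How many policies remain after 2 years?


remaining = initial * (1 - lapse)^years
= 4875 * (1 - 0.04)^2
= 4875 * 0.9216
= 4492.8


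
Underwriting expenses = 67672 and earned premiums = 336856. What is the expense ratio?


Expense ratio = expenses / premiums
= 67672 / 336856
= 0.2009


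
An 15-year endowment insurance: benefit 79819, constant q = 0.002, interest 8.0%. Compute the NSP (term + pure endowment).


Term component = 1351.2467
Pure endowment = 15_p_x * v^15 * benefit = 0.970416 * 0.315242 * 79819 = 24417.8864
NSP = 25769.1331


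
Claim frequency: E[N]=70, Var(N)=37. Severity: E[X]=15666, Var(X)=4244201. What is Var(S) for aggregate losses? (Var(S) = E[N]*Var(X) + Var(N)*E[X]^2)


Var(S) = E[N]*Var(X) + Var(N)*E[X]^2
= 70*4244201 + 37*15666^2
= 297094070 + 9080671572
= 9.3778e+09


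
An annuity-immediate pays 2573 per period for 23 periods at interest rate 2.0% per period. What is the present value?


PV = PMT * (1 - (1+i)^(-n)) / i
= 2573 * (1 - (1+0.02)^(-23)) / 0.02
= 2573 * (1 - 0.634156) / 0.02
= 2573 * 18.292204
= 47065.8412


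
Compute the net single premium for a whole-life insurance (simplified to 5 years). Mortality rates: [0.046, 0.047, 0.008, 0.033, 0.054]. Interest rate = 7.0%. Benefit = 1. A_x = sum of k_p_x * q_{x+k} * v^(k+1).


v = 0.934579
Year 0: k_p_x=1.0, q=0.046, term=0.042991
Year 1: k_p_x=0.954, q=0.047, term=0.039163
Year 2: k_p_x=0.909162, q=0.008, term=0.005937
Year 3: k_p_x=0.901889, q=0.033, term=0.022706
Year 4: k_p_x=0.872126, q=0.054, term=0.033578
A_x = 0.1444


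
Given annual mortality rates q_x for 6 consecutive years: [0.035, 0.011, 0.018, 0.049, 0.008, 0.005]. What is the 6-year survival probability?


p_k = 1 - q_k for each year
Survival = product of (1 - q_k)
= 0.965 * 0.989 * 0.982 * 0.951 * 0.992 * 0.995
= 0.8797


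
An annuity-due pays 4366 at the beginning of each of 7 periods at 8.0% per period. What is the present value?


PV_due = PMT * (1-(1+i)^(-n))/i * (1+i)
PV_immediate = 22731.0117
PV_due = 22731.0117 * 1.08
= 24549.4926


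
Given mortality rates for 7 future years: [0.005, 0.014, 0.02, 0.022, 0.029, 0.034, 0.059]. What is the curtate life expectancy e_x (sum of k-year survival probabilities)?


e_x = sum_{k=1}^{n} k_p_x
k_p_x values:
  1_p_x = 0.995
  2_p_x = 0.98107
  3_p_x = 0.961449
  4_p_x = 0.940297
  5_p_x = 0.913028
  6_p_x = 0.881985
  7_p_x = 0.829948
e_x = 6.5028


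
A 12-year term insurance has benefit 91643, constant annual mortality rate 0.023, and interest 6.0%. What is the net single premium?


NSP = benefit * sum_{k=0}^{n-1} k_p_x * q * v^(k+1)
With constant q=0.023, v=0.943396
Sum = 0.172945
NSP = 91643 * 0.172945
= 15849.2242


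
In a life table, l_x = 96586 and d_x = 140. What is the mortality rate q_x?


q_x = d_x / l_x
= 140 / 96586
= 0.0014


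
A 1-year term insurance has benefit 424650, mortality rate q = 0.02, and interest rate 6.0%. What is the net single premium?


NSP = benefit * q * v
v = 1/(1+i) = 0.943396
NSP = 424650 * 0.02 * 0.943396
= 8012.2642


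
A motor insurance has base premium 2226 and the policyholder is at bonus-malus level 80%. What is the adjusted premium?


adjusted = base * BM_level / 100
= 2226 * 80 / 100
= 2226 * 0.8
= 1780.8


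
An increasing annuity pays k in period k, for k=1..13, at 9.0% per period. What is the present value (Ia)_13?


(Ia)_n = sum_{k=1}^{n} k * v^k, v = 1/(1+i)
v = 0.917431
Sum computed term by term:
(Ia)_13 = 43.56


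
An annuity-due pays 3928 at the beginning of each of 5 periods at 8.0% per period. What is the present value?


PV_due = PMT * (1-(1+i)^(-n))/i * (1+i)
PV_immediate = 15683.365
PV_due = 15683.365 * 1.08
= 16938.0342


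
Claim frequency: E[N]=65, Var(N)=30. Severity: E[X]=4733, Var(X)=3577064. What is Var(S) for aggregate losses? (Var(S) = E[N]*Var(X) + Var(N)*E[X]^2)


Var(S) = E[N]*Var(X) + Var(N)*E[X]^2
= 65*3577064 + 30*4733^2
= 232509160 + 672038670
= 9.0455e+08


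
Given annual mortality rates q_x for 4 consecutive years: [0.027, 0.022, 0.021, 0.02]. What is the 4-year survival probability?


p_k = 1 - q_k for each year
Survival = product of (1 - q_k)
= 0.973 * 0.978 * 0.979 * 0.98
= 0.913


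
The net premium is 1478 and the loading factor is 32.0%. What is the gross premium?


Gross = net * (1 + loading)
= 1478 * (1 + 0.32)
= 1478 * 1.32
= 1950.96


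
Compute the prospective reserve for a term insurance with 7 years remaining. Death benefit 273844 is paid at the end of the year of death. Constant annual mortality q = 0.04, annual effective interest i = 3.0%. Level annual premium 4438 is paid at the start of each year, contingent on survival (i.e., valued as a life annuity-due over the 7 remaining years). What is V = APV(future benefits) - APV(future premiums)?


v = 1/(1+i) = 0.970874
APV(future benefits) per unit = sum_{k=0}^{6} k_p_x * q * v^(k+1) = 0.222288
APV(future benefits) = 273844 * 0.222288 = 60872.303
Life annuity-due factor ä_{x:7} = sum_{k=0}^{6} k_p_x * v^k = 5.723922
APV(future premiums) = 4438 * 5.723922 = 25402.7676
V = 60872.303 - 25402.7676
= 35469.5355


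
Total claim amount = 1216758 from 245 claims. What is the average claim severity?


severity = total / number
= 1216758 / 245
= 4966.3592


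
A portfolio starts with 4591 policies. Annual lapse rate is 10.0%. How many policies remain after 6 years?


remaining = initial * (1 - lapse)^years
= 4591 * (1 - 0.1)^6
= 4591 * 0.531441
= 2439.8456


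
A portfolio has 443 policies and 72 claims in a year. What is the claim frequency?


frequency = claims / policies
= 72 / 443
= 0.1625


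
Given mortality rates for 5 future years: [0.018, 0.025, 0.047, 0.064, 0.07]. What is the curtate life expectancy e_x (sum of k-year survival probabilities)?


e_x = sum_{k=1}^{n} k_p_x
k_p_x values:
  1_p_x = 0.982
  2_p_x = 0.95745
  3_p_x = 0.91245
  4_p_x = 0.854053
  5_p_x = 0.794269
e_x = 4.5002


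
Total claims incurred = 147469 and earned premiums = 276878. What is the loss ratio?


Loss ratio = claims / premiums
= 147469 / 276878
= 0.5326


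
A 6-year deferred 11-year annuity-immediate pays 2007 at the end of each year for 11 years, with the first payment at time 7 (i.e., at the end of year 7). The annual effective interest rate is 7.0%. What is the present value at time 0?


PV at time 6 of the 11-year annuity-immediate:
a_n = 2007 * (1-(1+0.07)^(-11))/0.07 = 15049.8394
Discount back 6 years to time 0:
PV = 15049.8394 * (1+0.07)^(-6)
= 15049.8394 * 0.666342
= 10028.3435
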